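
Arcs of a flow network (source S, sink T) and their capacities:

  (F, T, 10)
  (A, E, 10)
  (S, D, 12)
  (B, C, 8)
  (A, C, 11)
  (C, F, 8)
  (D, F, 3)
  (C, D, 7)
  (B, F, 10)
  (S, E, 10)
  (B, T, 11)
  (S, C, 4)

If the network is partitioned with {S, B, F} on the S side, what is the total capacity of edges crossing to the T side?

55

Edges leaving {S, B, F}: S→C (4), S→D (12), S→E (10), B→C (8), B→T (11), F→T (10).
Cut capacity = 4 + 12 + 10 + 8 + 11 + 10 = 55.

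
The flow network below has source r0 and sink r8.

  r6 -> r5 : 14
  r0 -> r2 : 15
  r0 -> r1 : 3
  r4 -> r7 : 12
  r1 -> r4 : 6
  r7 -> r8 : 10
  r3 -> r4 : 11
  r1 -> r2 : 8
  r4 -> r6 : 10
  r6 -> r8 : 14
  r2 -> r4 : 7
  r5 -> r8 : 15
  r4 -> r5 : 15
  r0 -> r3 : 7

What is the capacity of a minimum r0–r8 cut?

Augment r0→r1→r4→r5→r8: bottleneck 3, flow now 3.
Augment r0→r2→r4→r5→r8: bottleneck 7, flow now 10.
Augment r0→r3→r4→r5→r8: bottleneck 5, flow now 15.
Augment r0→r3→r4→r6→r8: bottleneck 2, flow now 17.
No augmenting path remains; maximum flow = 17.
By max-flow min-cut, the minimum cut capacity equals the max flow.
In the residual graph, reachable from r0: {r0, r2}.
Min-cut edges: r0→r1 (3), r0→r3 (7), r2→r4 (7); capacity 3 + 7 + 7 = 17.

17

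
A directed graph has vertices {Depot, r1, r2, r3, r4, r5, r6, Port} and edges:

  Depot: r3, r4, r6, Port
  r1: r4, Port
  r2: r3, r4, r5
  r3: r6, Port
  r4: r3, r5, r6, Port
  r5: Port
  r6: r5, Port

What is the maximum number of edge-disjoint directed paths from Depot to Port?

Assign every edge capacity 1; by Menger, the answer equals the max flow.
Path Depot→Port (+1); total 1.
Path Depot→r3→Port (+1); total 2.
Path Depot→r4→Port (+1); total 3.
Path Depot→r6→Port (+1); total 4.
No residual Depot→Port path; max flow = 4.
Certifying cut of size 4: {Depot→Port, Depot→r3, Depot→r4, Depot→r6}.

4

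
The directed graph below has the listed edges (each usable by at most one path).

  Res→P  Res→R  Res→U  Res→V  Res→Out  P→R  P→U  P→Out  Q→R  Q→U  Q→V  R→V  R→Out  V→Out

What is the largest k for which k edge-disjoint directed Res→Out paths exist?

4

Assign every edge capacity 1; by Menger, the answer equals the max flow.
Path Res→Out (+1); total 1.
Path Res→P→Out (+1); total 2.
Path Res→R→Out (+1); total 3.
Path Res→V→Out (+1); total 4.
No residual Res→Out path; max flow = 4.
Certifying cut of size 4: {Res→Out, Res→P, Res→R, Res→V}.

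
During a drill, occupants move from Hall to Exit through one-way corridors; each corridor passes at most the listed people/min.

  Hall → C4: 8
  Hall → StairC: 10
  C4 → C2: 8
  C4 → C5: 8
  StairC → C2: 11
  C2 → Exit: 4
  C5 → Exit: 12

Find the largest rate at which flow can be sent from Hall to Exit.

Augment Hall→C4→C2→Exit: bottleneck 4, flow now 4.
Augment Hall→C4→C5→Exit: bottleneck 4, flow now 8.
Augment Hall→StairC→C2→C4→C5→Exit: bottleneck 4, flow now 12. (uses reverse residual edge)
No augmenting path remains; maximum flow = 12.
In the residual graph, reachable from Hall: {Hall, StairC, C2}.
Min-cut edges: Hall→C4 (8), C2→Exit (4); capacity 8 + 4 = 12.
This cut is saturated, so no flow can exceed 12.

12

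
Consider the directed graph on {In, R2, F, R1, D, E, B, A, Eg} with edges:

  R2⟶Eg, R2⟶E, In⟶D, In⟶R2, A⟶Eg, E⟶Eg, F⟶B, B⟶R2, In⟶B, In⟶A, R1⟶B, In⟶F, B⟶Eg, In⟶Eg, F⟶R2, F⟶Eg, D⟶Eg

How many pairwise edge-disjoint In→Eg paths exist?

Assign every edge capacity 1; by Menger, the answer equals the max flow.
Path In→Eg (+1); total 1.
Path In→R2→Eg (+1); total 2.
Path In→F→Eg (+1); total 3.
Path In→D→Eg (+1); total 4.
Path In→B→Eg (+1); total 5.
Path In→A→Eg (+1); total 6.
No residual In→Eg path; max flow = 6.
Certifying cut of size 6: {In→A, In→B, In→D, In→Eg, In→F, In→R2}.

6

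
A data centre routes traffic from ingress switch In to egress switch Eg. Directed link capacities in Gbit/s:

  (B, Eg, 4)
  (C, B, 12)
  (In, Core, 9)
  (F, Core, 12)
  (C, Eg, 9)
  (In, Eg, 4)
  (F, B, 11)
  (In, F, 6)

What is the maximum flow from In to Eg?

8

Augment In→Eg: bottleneck 4, flow now 4.
Augment In→F→B→Eg: bottleneck 4, flow now 8.
No augmenting path remains; maximum flow = 8.
In the residual graph, reachable from In: {In, F, Core, B}.
Min-cut edges: In→Eg (4), B→Eg (4); capacity 4 + 4 = 8.
This cut is saturated, so no flow can exceed 8.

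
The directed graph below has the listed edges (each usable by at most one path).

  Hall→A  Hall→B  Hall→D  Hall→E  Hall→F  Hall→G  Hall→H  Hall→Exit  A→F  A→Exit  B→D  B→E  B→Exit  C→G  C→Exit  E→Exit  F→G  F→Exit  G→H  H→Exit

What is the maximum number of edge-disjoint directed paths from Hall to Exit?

6

Assign every edge capacity 1; by Menger, the answer equals the max flow.
Path Hall→Exit (+1); total 1.
Path Hall→A→Exit (+1); total 2.
Path Hall→B→Exit (+1); total 3.
Path Hall→E→Exit (+1); total 4.
Path Hall→F→Exit (+1); total 5.
Path Hall→H→Exit (+1); total 6.
No residual Hall→Exit path; max flow = 6.
Certifying cut of size 6: {H→Exit, Hall→A, Hall→B, Hall→E, Hall→Exit, Hall→F}.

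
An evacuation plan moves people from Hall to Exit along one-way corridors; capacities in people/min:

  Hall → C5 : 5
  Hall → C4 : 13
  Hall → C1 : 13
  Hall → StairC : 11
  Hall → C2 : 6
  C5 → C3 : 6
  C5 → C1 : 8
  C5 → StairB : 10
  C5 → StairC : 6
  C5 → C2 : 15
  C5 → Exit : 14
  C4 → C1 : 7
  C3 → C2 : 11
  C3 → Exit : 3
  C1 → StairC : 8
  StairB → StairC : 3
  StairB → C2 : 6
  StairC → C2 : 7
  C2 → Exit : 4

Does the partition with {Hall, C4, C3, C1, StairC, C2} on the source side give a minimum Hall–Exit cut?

No — its capacity is 12, but the minimum cut has capacity 9.

Given cut capacity: 5 + 3 + 4 = 12.
Augment Hall→C5→Exit: bottleneck 5, flow now 5.
Augment Hall→C2→Exit: bottleneck 4, flow now 9.
No augmenting path remains; maximum flow = 9.
In the residual graph, reachable from Hall: {Hall, C4, C1, StairC, C2}.
Min-cut edges: Hall→C5 (5), C2→Exit (4); capacity 5 + 4 = 9.
Cut capacity 12 exceeds the max flow 9, so it is not minimum.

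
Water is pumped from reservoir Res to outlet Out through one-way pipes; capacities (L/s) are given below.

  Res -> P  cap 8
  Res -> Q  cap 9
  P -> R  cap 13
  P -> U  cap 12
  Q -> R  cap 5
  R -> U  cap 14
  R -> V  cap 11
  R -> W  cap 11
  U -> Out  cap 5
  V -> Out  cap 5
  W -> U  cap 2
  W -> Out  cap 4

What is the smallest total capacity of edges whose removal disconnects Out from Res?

Augment Res→P→U→Out: bottleneck 5, flow now 5.
Augment Res→P→R→V→Out: bottleneck 3, flow now 8.
Augment Res→Q→R→V→Out: bottleneck 2, flow now 10.
Augment Res→Q→R→W→Out: bottleneck 3, flow now 13.
No augmenting path remains; maximum flow = 13.
By max-flow min-cut, the minimum cut capacity equals the max flow.
In the residual graph, reachable from Res: {Res, Q}.
Min-cut edges: Res→P (8), Q→R (5); capacity 8 + 5 = 13.

13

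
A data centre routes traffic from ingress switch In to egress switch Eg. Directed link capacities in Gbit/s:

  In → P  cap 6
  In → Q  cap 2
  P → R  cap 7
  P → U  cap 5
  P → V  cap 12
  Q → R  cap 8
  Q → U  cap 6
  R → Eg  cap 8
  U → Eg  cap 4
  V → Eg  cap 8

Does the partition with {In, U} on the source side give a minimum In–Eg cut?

No — its capacity is 12, but the minimum cut has capacity 8.

Given cut capacity: 6 + 2 + 4 = 12.
Augment In→P→R→Eg: bottleneck 6, flow now 6.
Augment In→Q→R→Eg: bottleneck 2, flow now 8.
No augmenting path remains; maximum flow = 8.
In the residual graph, reachable from In: {In}.
Min-cut edges: In→P (6), In→Q (2); capacity 6 + 2 = 8.
Cut capacity 12 exceeds the max flow 8, so it is not minimum.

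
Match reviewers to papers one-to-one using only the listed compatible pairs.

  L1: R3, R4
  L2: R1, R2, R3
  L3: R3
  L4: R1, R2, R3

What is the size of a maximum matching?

Unit-capacity flow: source→left, listed edges, right→sink; max matching = max flow.
Augmenting path L1→R3 (+1); matched 1.
Augmenting path L2→R1 (+1); matched 2.
Augmenting path L4→R2 (+1); matched 3.
Augmenting path L3→R3→L1→R4 (+1); matched 4.
No augmenting path remains; maximum matching = 4.
König certificate: {L1, L2, L3, L4} is a vertex cover of size 4 (every listed pair touches it), so no matching can be larger.

4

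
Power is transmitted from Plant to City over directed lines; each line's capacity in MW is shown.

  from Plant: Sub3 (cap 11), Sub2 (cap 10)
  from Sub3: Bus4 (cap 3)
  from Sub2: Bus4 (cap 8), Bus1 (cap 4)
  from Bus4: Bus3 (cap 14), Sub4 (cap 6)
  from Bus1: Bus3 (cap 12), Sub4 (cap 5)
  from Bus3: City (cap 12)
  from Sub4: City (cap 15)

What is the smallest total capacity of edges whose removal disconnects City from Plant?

Augment Plant→Sub3→Bus4→Bus3→City: bottleneck 3, flow now 3.
Augment Plant→Sub2→Bus4→Bus3→City: bottleneck 8, flow now 11.
Augment Plant→Sub2→Bus1→Bus3→City: bottleneck 1, flow now 12.
Augment Plant→Sub2→Bus1→Sub4→City: bottleneck 1, flow now 13.
No augmenting path remains; maximum flow = 13.
By max-flow min-cut, the minimum cut capacity equals the max flow.
In the residual graph, reachable from Plant: {Plant, Sub3}.
Min-cut edges: Plant→Sub2 (10), Sub3→Bus4 (3); capacity 10 + 3 = 13.

13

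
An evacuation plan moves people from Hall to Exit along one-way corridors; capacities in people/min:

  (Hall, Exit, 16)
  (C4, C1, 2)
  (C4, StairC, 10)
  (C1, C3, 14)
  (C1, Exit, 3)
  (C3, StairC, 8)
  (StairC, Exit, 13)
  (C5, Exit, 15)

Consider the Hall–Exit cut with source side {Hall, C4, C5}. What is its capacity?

43

Edges leaving {Hall, C4, C5}: Hall→Exit (16), C4→C1 (2), C4→StairC (10), C5→Exit (15).
Cut capacity = 16 + 2 + 10 + 15 = 43.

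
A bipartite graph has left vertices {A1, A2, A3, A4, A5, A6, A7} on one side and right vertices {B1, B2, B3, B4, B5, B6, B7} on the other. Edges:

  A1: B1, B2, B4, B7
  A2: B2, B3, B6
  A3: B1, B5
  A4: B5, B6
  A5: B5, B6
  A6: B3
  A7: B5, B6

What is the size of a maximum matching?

6

Unit-capacity flow: source→left, listed edges, right→sink; max matching = max flow.
Augmenting path A1→B1 (+1); matched 1.
Augmenting path A2→B2 (+1); matched 2.
Augmenting path A3→B5 (+1); matched 3.
Augmenting path A4→B6 (+1); matched 4.
Augmenting path A6→B3 (+1); matched 5.
Augmenting path A5→B5→A3→B1→A1→B4 (+1); matched 6.
No augmenting path remains; maximum matching = 6.
König certificate: {A1, A2, A3, A6, B5, B6} is a vertex cover of size 6 (every listed pair touches it), so no matching can be larger.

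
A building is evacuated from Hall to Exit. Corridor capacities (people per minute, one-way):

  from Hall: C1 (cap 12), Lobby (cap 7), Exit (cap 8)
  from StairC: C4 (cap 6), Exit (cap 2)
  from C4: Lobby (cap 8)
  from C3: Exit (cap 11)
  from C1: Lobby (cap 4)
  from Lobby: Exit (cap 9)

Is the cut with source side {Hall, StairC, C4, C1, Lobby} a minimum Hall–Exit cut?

Given cut capacity: 8 + 2 + 9 = 19.
Augment Hall→Exit: bottleneck 8, flow now 8.
Augment Hall→Lobby→Exit: bottleneck 7, flow now 15.
Augment Hall→C1→Lobby→Exit: bottleneck 2, flow now 17.
No augmenting path remains; maximum flow = 17.
In the residual graph, reachable from Hall: {Hall, C1, Lobby}.
Min-cut edges: Hall→Exit (8), Lobby→Exit (9); capacity 8 + 9 = 17.
Cut capacity 19 exceeds the max flow 17, so it is not minimum.

No — its capacity is 19, but the minimum cut has capacity 17.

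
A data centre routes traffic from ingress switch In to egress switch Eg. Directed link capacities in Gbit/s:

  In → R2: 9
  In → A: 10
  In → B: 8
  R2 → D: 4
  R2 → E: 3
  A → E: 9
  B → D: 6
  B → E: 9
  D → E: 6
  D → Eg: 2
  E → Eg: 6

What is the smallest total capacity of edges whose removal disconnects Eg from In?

Augment In→R2→D→Eg: bottleneck 2, flow now 2.
Augment In→R2→E→Eg: bottleneck 3, flow now 5.
Augment In→A→E→Eg: bottleneck 3, flow now 8.
No augmenting path remains; maximum flow = 8.
By max-flow min-cut, the minimum cut capacity equals the max flow.
In the residual graph, reachable from In: {In, R2, A, B, D, E}.
Min-cut edges: D→Eg (2), E→Eg (6); capacity 2 + 6 = 8.

8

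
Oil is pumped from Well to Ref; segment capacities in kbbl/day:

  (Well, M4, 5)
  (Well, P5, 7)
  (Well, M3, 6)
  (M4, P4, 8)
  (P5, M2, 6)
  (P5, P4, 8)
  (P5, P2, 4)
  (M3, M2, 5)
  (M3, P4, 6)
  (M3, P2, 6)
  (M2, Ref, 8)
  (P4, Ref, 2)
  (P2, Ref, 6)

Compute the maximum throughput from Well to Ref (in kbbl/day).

15

Augment Well→M4→P4→Ref: bottleneck 2, flow now 2.
Augment Well→P5→M2→Ref: bottleneck 6, flow now 8.
Augment Well→P5→P2→Ref: bottleneck 1, flow now 9.
Augment Well→M3→M2→Ref: bottleneck 2, flow now 11.
Augment Well→M3→P2→Ref: bottleneck 4, flow now 15.
No augmenting path remains; maximum flow = 15.
In the residual graph, reachable from Well: {Well, M4, P4}.
Min-cut edges: Well→P5 (7), Well→M3 (6), P4→Ref (2); capacity 7 + 6 + 2 = 15.
This cut is saturated, so no flow can exceed 15.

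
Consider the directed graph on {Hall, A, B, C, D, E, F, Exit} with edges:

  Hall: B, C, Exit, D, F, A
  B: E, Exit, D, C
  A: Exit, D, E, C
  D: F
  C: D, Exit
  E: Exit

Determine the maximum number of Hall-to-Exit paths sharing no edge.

Assign every edge capacity 1; by Menger, the answer equals the max flow.
Path Hall→Exit (+1); total 1.
Path Hall→A→Exit (+1); total 2.
Path Hall→B→Exit (+1); total 3.
Path Hall→C→Exit (+1); total 4.
No residual Hall→Exit path; max flow = 4.
Certifying cut of size 4: {Hall→A, Hall→B, Hall→C, Hall→Exit}.

4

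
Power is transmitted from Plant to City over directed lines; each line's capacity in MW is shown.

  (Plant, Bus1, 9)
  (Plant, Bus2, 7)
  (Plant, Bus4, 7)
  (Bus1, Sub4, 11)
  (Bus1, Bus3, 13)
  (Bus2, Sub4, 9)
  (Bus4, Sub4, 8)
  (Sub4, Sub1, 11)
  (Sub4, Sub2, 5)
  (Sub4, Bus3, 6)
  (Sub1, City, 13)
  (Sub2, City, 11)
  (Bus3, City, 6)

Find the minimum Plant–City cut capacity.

Augment Plant→Bus1→Bus3→City: bottleneck 6, flow now 6.
Augment Plant→Bus1→Sub4→Sub1→City: bottleneck 3, flow now 9.
Augment Plant→Bus2→Sub4→Sub1→City: bottleneck 7, flow now 16.
Augment Plant→Bus4→Sub4→Sub1→City: bottleneck 1, flow now 17.
Augment Plant→Bus4→Sub4→Sub2→City: bottleneck 5, flow now 22.
No augmenting path remains; maximum flow = 22.
By max-flow min-cut, the minimum cut capacity equals the max flow.
In the residual graph, reachable from Plant: {Plant, Bus1, Bus2, Bus4, Sub4, Bus3}.
Min-cut edges: Sub4→Sub1 (11), Sub4→Sub2 (5), Bus3→City (6); capacity 11 + 5 + 6 = 22.

22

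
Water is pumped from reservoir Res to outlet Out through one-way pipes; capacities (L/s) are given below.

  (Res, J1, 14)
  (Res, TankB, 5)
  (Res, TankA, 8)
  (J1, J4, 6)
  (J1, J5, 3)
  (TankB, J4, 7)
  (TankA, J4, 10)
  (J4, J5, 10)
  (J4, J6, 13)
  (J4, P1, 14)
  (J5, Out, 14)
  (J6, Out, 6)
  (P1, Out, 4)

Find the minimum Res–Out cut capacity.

Augment Res→J1→J5→Out: bottleneck 3, flow now 3.
Augment Res→J1→J4→J5→Out: bottleneck 6, flow now 9.
Augment Res→TankB→J4→J5→Out: bottleneck 4, flow now 13.
Augment Res→TankB→J4→J6→Out: bottleneck 1, flow now 14.
Augment Res→TankA→J4→J6→Out: bottleneck 5, flow now 19.
Augment Res→TankA→J4→P1→Out: bottleneck 3, flow now 22.
No augmenting path remains; maximum flow = 22.
By max-flow min-cut, the minimum cut capacity equals the max flow.
In the residual graph, reachable from Res: {Res, J1}.
Min-cut edges: Res→TankB (5), Res→TankA (8), J1→J4 (6), J1→J5 (3); capacity 5 + 8 + 6 + 3 = 22.

22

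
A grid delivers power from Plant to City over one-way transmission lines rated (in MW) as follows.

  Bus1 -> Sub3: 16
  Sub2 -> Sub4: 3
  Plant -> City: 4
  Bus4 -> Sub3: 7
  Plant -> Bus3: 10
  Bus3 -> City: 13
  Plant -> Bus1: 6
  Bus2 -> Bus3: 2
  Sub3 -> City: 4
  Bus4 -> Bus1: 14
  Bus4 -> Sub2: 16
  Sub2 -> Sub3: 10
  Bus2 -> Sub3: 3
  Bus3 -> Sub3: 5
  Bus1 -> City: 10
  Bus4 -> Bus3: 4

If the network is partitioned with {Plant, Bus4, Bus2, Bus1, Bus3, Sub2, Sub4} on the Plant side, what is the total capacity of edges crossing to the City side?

Edges leaving {Plant, Bus4, Bus2, Bus1, Bus3, Sub2, Sub4}: Plant→City (4), Bus4→Sub3 (7), Bus2→Sub3 (3), Bus1→Sub3 (16), Bus1→City (10), Bus3→Sub3 (5), Bus3→City (13), Sub2→Sub3 (10).
Cut capacity = 4 + 7 + 3 + 16 + 10 + 5 + 13 + 10 = 68.

68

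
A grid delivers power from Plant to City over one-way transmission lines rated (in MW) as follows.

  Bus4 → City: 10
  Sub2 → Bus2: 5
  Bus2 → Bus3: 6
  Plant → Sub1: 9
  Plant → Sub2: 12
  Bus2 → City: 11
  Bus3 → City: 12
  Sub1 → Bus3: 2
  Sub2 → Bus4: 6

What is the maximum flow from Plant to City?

13

Augment Plant→Sub1→Bus3→City: bottleneck 2, flow now 2.
Augment Plant→Sub2→Bus4→City: bottleneck 6, flow now 8.
Augment Plant→Sub2→Bus2→City: bottleneck 5, flow now 13.
No augmenting path remains; maximum flow = 13.
In the residual graph, reachable from Plant: {Plant, Sub1, Sub2}.
Min-cut edges: Sub1→Bus3 (2), Sub2→Bus4 (6), Sub2→Bus2 (5); capacity 2 + 6 + 5 = 13.
This cut is saturated, so no flow can exceed 13.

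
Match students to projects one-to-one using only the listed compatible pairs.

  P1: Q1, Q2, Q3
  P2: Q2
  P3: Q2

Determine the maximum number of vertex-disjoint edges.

2

Unit-capacity flow: source→left, listed edges, right→sink; max matching = max flow.
Augmenting path P1→Q1 (+1); matched 1.
Augmenting path P2→Q2 (+1); matched 2.
No augmenting path remains; maximum matching = 2.
König certificate: {P1, Q2} is a vertex cover of size 2 (every listed pair touches it), so no matching can be larger.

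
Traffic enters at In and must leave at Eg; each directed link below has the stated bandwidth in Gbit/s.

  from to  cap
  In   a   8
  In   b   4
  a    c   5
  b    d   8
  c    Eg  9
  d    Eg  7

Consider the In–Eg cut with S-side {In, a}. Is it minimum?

Given cut capacity: 4 + 5 = 9.
Augment In→a→c→Eg: bottleneck 5, flow now 5.
Augment In→b→d→Eg: bottleneck 4, flow now 9.
No augmenting path remains; maximum flow = 9.
Cut capacity 9 equals the max flow, so it is a minimum cut.

Yes — it is a minimum cut (capacity 9).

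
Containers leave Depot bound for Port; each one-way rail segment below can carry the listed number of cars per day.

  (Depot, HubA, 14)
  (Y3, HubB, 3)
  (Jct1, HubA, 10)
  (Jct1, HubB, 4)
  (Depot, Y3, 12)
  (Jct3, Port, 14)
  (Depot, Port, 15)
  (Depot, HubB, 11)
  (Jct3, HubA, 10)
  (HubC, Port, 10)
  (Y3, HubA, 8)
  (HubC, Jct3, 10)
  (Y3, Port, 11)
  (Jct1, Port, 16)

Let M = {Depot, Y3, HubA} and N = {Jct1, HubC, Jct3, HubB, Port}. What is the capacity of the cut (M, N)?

Edges leaving {Depot, Y3, HubA}: Depot→HubB (11), Depot→Port (15), Y3→HubB (3), Y3→Port (11).
Cut capacity = 11 + 15 + 3 + 11 = 40.

40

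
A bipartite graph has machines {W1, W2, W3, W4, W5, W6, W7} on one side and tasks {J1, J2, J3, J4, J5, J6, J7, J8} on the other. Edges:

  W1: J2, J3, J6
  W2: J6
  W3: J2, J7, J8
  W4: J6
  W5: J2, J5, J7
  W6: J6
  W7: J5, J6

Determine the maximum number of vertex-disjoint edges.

Unit-capacity flow: source→left, listed edges, right→sink; max matching = max flow.
Augmenting path W1→J2 (+1); matched 1.
Augmenting path W2→J6 (+1); matched 2.
Augmenting path W3→J7 (+1); matched 3.
Augmenting path W5→J5 (+1); matched 4.
Augmenting path W7→J5→W5→J2→W1→J3 (+1); matched 5.
No augmenting path remains; maximum matching = 5.
König certificate: {W1, W3, W5, W7, J6} is a vertex cover of size 5 (every listed pair touches it), so no matching can be larger.

5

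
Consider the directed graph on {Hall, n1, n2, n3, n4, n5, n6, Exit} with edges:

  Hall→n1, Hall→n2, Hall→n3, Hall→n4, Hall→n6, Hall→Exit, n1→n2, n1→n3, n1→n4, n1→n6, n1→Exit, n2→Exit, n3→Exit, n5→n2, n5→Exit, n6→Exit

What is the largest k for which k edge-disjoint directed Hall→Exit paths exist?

Assign every edge capacity 1; by Menger, the answer equals the max flow.
Path Hall→Exit (+1); total 1.
Path Hall→n1→Exit (+1); total 2.
Path Hall→n2→Exit (+1); total 3.
Path Hall→n3→Exit (+1); total 4.
Path Hall→n6→Exit (+1); total 5.
No residual Hall→Exit path; max flow = 5.
Certifying cut of size 5: {Hall→Exit, Hall→n1, Hall→n2, Hall→n3, Hall→n6}.

5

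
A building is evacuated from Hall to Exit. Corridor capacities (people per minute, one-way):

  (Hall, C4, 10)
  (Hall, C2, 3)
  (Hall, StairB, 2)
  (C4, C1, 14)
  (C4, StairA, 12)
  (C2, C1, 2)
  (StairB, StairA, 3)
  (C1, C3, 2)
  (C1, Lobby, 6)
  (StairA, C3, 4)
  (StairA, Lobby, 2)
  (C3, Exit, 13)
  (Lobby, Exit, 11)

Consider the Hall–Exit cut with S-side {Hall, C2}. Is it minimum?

Yes — it is a minimum cut (capacity 14).

Given cut capacity: 10 + 2 + 2 = 14.
Augment Hall→C4→C1→C3→Exit: bottleneck 2, flow now 2.
Augment Hall→C4→C1→Lobby→Exit: bottleneck 6, flow now 8.
Augment Hall→C4→StairA→C3→Exit: bottleneck 2, flow now 10.
Augment Hall→StairB→StairA→C3→Exit: bottleneck 2, flow now 12.
Augment Hall→C2→C1→C4→StairA→Lobby→Exit: bottleneck 2, flow now 14. (uses reverse residual edge)
No augmenting path remains; maximum flow = 14.
Cut capacity 14 equals the max flow, so it is a minimum cut.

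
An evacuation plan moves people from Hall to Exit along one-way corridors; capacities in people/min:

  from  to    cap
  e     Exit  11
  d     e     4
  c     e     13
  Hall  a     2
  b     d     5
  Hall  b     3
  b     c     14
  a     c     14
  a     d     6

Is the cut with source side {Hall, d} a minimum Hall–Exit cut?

Given cut capacity: 2 + 3 + 4 = 9.
Augment Hall→a→c→e→Exit: bottleneck 2, flow now 2.
Augment Hall→b→c→e→Exit: bottleneck 3, flow now 5.
No augmenting path remains; maximum flow = 5.
In the residual graph, reachable from Hall: {Hall}.
Min-cut edges: Hall→a (2), Hall→b (3); capacity 2 + 3 = 5.
Cut capacity 9 exceeds the max flow 5, so it is not minimum.

No — its capacity is 9, but the minimum cut has capacity 5.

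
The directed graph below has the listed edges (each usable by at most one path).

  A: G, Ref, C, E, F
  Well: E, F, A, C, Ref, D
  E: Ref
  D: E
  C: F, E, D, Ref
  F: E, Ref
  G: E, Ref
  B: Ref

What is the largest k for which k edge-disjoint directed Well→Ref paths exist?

Assign every edge capacity 1; by Menger, the answer equals the max flow.
Path Well→Ref (+1); total 1.
Path Well→A→Ref (+1); total 2.
Path Well→C→Ref (+1); total 3.
Path Well→E→Ref (+1); total 4.
Path Well→F→Ref (+1); total 5.
No residual Well→Ref path; max flow = 5.
Certifying cut of size 5: {E→Ref, Well→A, Well→C, Well→F, Well→Ref}.

5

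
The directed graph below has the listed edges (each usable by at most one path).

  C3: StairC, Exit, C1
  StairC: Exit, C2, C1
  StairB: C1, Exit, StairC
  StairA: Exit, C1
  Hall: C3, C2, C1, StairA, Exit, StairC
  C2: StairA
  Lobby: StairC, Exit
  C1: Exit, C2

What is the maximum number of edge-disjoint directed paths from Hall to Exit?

5

Assign every edge capacity 1; by Menger, the answer equals the max flow.
Path Hall→Exit (+1); total 1.
Path Hall→StairA→Exit (+1); total 2.
Path Hall→C3→Exit (+1); total 3.
Path Hall→StairC→Exit (+1); total 4.
Path Hall→C1→Exit (+1); total 5.
No residual Hall→Exit path; max flow = 5.
Certifying cut of size 5: {C1→Exit, Hall→C3, Hall→Exit, Hall→StairC, StairA→Exit}.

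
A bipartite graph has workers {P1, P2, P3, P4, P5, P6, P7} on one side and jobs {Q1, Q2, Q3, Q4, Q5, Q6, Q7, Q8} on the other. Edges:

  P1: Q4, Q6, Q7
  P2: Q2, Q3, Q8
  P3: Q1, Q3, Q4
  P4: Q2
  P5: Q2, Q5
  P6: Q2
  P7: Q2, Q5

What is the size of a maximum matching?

5

Unit-capacity flow: source→left, listed edges, right→sink; max matching = max flow.
Augmenting path P1→Q4 (+1); matched 1.
Augmenting path P2→Q2 (+1); matched 2.
Augmenting path P3→Q1 (+1); matched 3.
Augmenting path P5→Q5 (+1); matched 4.
Augmenting path P4→Q2→P2→Q3 (+1); matched 5.
No augmenting path remains; maximum matching = 5.
König certificate: {P1, P2, P3, Q2, Q5} is a vertex cover of size 5 (every listed pair touches it), so no matching can be larger.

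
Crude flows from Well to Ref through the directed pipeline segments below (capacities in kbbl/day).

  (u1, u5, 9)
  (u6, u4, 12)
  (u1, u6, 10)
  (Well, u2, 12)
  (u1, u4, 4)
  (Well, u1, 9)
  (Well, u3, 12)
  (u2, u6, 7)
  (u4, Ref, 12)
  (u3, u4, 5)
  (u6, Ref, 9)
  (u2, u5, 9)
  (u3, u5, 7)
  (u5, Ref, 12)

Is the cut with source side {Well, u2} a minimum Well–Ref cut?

Given cut capacity: 9 + 12 + 9 + 7 = 37.
Augment Well→u1→u4→Ref: bottleneck 4, flow now 4.
Augment Well→u1→u5→Ref: bottleneck 5, flow now 9.
Augment Well→u2→u5→Ref: bottleneck 7, flow now 16.
Augment Well→u2→u6→Ref: bottleneck 5, flow now 21.
Augment Well→u3→u4→Ref: bottleneck 5, flow now 26.
Augment Well→u3→u5→u1→u6→Ref: bottleneck 4, flow now 30. (uses reverse residual edge)
Augment Well→u3→u5→u1→u6→u4→Ref: bottleneck 1, flow now 31. (uses reverse residual edge)
Augment Well→u3→u5→u2→u6→u4→Ref: bottleneck 2, flow now 33. (uses reverse residual edge)
No augmenting path remains; maximum flow = 33.
In the residual graph, reachable from Well: {Well}.
Min-cut edges: Well→u1 (9), Well→u2 (12), Well→u3 (12); capacity 9 + 12 + 12 = 33.
Cut capacity 37 exceeds the max flow 33, so it is not minimum.

No — its capacity is 37, but the minimum cut has capacity 33.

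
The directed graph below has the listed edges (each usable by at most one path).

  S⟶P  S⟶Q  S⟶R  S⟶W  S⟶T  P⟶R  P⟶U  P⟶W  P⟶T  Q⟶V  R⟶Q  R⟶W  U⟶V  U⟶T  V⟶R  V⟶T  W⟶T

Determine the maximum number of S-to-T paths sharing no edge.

4

Assign every edge capacity 1; by Menger, the answer equals the max flow.
Path S→T (+1); total 1.
Path S→P→T (+1); total 2.
Path S→W→T (+1); total 3.
Path S→Q→V→T (+1); total 4.
No residual S→T path; max flow = 4.
Certifying cut of size 4: {Q→V, S→P, S→T, W→T}.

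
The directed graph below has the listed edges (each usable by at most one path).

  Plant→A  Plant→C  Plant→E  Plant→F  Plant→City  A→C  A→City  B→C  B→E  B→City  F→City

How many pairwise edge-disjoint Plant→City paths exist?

3

Assign every edge capacity 1; by Menger, the answer equals the max flow.
Path Plant→City (+1); total 1.
Path Plant→A→City (+1); total 2.
Path Plant→F→City (+1); total 3.
No residual Plant→City path; max flow = 3.
Certifying cut of size 3: {Plant→A, Plant→City, Plant→F}.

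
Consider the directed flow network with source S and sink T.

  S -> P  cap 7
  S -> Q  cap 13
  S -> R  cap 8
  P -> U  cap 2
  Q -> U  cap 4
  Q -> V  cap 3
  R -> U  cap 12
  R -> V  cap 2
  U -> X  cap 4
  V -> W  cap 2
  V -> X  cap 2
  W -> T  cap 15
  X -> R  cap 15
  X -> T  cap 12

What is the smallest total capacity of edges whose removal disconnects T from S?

8

Augment S→P→U→X→T: bottleneck 2, flow now 2.
Augment S→Q→U→X→T: bottleneck 2, flow now 4.
Augment S→Q→V→W→T: bottleneck 2, flow now 6.
Augment S→Q→V→X→T: bottleneck 1, flow now 7.
Augment S→R→V→X→T: bottleneck 1, flow now 8.
No augmenting path remains; maximum flow = 8.
By max-flow min-cut, the minimum cut capacity equals the max flow.
In the residual graph, reachable from S: {S, P, Q, R, U, V}.
Min-cut edges: U→X (4), V→W (2), V→X (2); capacity 4 + 2 + 2 = 8.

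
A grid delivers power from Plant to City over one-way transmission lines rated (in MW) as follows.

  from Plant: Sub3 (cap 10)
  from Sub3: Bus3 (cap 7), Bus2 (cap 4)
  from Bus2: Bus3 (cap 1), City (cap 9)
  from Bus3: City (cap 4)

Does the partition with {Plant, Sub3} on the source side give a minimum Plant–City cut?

No — its capacity is 11, but the minimum cut has capacity 8.

Given cut capacity: 4 + 7 = 11.
Augment Plant→Sub3→Bus2→City: bottleneck 4, flow now 4.
Augment Plant→Sub3→Bus3→City: bottleneck 4, flow now 8.
No augmenting path remains; maximum flow = 8.
In the residual graph, reachable from Plant: {Plant, Sub3, Bus3}.
Min-cut edges: Sub3→Bus2 (4), Bus3→City (4); capacity 4 + 4 = 8.
Cut capacity 11 exceeds the max flow 8, so it is not minimum.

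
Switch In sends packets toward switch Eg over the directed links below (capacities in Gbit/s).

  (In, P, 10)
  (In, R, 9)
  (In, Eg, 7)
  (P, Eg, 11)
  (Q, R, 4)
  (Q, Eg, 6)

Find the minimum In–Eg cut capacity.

17

Augment In→Eg: bottleneck 7, flow now 7.
Augment In→P→Eg: bottleneck 10, flow now 17.
No augmenting path remains; maximum flow = 17.
By max-flow min-cut, the minimum cut capacity equals the max flow.
In the residual graph, reachable from In: {In, R}.
Min-cut edges: In→P (10), In→Eg (7); capacity 10 + 7 = 17.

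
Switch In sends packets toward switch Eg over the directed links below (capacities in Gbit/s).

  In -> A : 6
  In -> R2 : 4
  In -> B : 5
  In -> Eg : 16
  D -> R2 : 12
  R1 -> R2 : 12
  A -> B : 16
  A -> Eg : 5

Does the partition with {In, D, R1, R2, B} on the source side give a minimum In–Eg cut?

No — its capacity is 22, but the minimum cut has capacity 21.

Given cut capacity: 6 + 16 = 22.
Augment In→Eg: bottleneck 16, flow now 16.
Augment In→A→Eg: bottleneck 5, flow now 21.
No augmenting path remains; maximum flow = 21.
In the residual graph, reachable from In: {In, A, R2, B}.
Min-cut edges: In→Eg (16), A→Eg (5); capacity 16 + 5 = 21.
Cut capacity 22 exceeds the max flow 21, so it is not minimum.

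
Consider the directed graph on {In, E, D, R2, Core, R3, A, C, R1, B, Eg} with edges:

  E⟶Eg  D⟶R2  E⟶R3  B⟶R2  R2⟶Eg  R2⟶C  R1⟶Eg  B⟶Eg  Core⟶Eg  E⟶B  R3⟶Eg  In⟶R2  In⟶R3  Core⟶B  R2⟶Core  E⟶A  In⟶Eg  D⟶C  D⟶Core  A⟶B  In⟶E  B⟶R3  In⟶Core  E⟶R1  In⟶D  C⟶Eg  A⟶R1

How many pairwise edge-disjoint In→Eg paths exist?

Assign every edge capacity 1; by Menger, the answer equals the max flow.
Path In→Eg (+1); total 1.
Path In→E→Eg (+1); total 2.
Path In→R2→Eg (+1); total 3.
Path In→Core→Eg (+1); total 4.
Path In→R3→Eg (+1); total 5.
Path In→D→C→Eg (+1); total 6.
No residual In→Eg path; max flow = 6.
Certifying cut of size 6: {In→Core, In→D, In→E, In→Eg, In→R2, In→R3}.

6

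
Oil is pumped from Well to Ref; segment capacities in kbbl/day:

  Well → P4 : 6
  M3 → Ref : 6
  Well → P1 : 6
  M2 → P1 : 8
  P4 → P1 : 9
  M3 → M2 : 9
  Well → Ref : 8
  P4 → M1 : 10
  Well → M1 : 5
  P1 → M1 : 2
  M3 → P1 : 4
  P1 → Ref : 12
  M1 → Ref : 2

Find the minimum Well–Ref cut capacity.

22

Augment Well→Ref: bottleneck 8, flow now 8.
Augment Well→P1→Ref: bottleneck 6, flow now 14.
Augment Well→M1→Ref: bottleneck 2, flow now 16.
Augment Well→P4→P1→Ref: bottleneck 6, flow now 22.
No augmenting path remains; maximum flow = 22.
By max-flow min-cut, the minimum cut capacity equals the max flow.
In the residual graph, reachable from Well: {Well, M1}.
Min-cut edges: Well→P4 (6), Well→P1 (6), Well→Ref (8), M1→Ref (2); capacity 6 + 6 + 8 + 2 = 22.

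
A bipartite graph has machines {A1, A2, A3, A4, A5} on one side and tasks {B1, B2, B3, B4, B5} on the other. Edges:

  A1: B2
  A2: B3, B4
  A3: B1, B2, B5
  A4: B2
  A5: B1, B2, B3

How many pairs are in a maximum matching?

4

Unit-capacity flow: source→left, listed edges, right→sink; max matching = max flow.
Augmenting path A1→B2 (+1); matched 1.
Augmenting path A2→B3 (+1); matched 2.
Augmenting path A3→B1 (+1); matched 3.
Augmenting path A5→B1→A3→B5 (+1); matched 4.
No augmenting path remains; maximum matching = 4.
König certificate: {A2, A3, A5, B2} is a vertex cover of size 4 (every listed pair touches it), so no matching can be larger.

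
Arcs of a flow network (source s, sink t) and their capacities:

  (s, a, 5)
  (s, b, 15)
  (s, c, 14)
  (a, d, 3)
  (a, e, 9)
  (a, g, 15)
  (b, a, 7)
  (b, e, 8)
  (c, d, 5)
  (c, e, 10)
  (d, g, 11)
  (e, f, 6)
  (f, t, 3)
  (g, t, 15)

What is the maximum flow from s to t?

Augment s→a→g→t: bottleneck 5, flow now 5.
Augment s→b→a→g→t: bottleneck 7, flow now 12.
Augment s→b→e→f→t: bottleneck 3, flow now 15.
Augment s→c→d→g→t: bottleneck 3, flow now 18.
No augmenting path remains; maximum flow = 18.
In the residual graph, reachable from s: {s, a, b, c, d, e, f, g}.
Min-cut edges: f→t (3), g→t (15); capacity 3 + 15 = 18.
This cut is saturated, so no flow can exceed 18.

18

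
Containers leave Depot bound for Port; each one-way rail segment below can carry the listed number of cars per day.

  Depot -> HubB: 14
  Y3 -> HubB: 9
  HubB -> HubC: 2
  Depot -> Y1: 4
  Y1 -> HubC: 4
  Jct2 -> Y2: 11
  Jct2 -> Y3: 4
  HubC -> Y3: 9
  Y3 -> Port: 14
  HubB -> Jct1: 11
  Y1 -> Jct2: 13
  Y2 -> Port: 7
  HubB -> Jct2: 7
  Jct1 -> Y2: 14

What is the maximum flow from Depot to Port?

Augment Depot→HubB→Jct2→Y2→Port: bottleneck 7, flow now 7.
Augment Depot→HubB→HubC→Y3→Port: bottleneck 2, flow now 9.
Augment Depot→Y1→Jct2→Y3→Port: bottleneck 4, flow now 13.
Augment Depot→HubB→Jct1→Y2→Jct2→Y1→HubC→Y3→Port: bottleneck 4, flow now 17. (uses reverse residual edge)
No augmenting path remains; maximum flow = 17.
In the residual graph, reachable from Depot: {Depot, HubB, Jct2, Jct1, Y2}.
Min-cut edges: Depot→Y1 (4), HubB→HubC (2), Jct2→Y3 (4), Y2→Port (7); capacity 4 + 2 + 4 + 7 = 17.
This cut is saturated, so no flow can exceed 17.

17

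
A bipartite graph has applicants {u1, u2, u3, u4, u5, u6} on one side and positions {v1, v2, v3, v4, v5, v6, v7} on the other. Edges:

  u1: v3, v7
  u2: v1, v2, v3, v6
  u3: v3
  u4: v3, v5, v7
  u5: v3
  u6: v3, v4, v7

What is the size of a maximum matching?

Unit-capacity flow: source→left, listed edges, right→sink; max matching = max flow.
Augmenting path u1→v3 (+1); matched 1.
Augmenting path u2→v1 (+1); matched 2.
Augmenting path u4→v5 (+1); matched 3.
Augmenting path u6→v4 (+1); matched 4.
Augmenting path u3→v3→u1→v7 (+1); matched 5.
No augmenting path remains; maximum matching = 5.
König certificate: {u1, u2, u4, u6, v3} is a vertex cover of size 5 (every listed pair touches it), so no matching can be larger.

5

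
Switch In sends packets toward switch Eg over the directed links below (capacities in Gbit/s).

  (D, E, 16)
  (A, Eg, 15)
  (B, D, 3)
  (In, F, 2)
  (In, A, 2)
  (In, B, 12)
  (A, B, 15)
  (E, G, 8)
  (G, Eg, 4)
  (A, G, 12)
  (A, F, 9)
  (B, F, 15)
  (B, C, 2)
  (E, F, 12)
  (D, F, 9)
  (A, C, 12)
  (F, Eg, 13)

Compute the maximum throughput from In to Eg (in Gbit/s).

16

Augment In→A→Eg: bottleneck 2, flow now 2.
Augment In→F→Eg: bottleneck 2, flow now 4.
Augment In→B→F→Eg: bottleneck 11, flow now 15.
Augment In→B→D→E→G→Eg: bottleneck 1, flow now 16.
No augmenting path remains; maximum flow = 16.
In the residual graph, reachable from In: {In}.
Min-cut edges: In→A (2), In→B (12), In→F (2); capacity 2 + 12 + 2 = 16.
This cut is saturated, so no flow can exceed 16.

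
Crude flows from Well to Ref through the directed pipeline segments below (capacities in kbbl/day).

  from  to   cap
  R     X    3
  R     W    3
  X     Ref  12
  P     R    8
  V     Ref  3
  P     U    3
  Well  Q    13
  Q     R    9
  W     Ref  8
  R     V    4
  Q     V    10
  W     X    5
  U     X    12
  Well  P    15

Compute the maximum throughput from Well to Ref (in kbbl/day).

Augment Well→Q→V→Ref: bottleneck 3, flow now 3.
Augment Well→P→R→W→Ref: bottleneck 3, flow now 6.
Augment Well→P→R→X→Ref: bottleneck 3, flow now 9.
Augment Well→P→U→X→Ref: bottleneck 3, flow now 12.
No augmenting path remains; maximum flow = 12.
In the residual graph, reachable from Well: {Well, P, Q, R, V}.
Min-cut edges: P→U (3), R→W (3), R→X (3), V→Ref (3); capacity 3 + 3 + 3 + 3 = 12.
This cut is saturated, so no flow can exceed 12.

12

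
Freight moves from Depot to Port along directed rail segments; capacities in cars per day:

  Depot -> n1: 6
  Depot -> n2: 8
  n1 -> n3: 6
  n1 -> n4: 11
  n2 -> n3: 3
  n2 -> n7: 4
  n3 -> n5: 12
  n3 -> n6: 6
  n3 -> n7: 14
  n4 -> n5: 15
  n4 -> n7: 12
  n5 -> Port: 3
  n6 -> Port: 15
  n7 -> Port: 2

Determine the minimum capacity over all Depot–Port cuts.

11

Augment Depot→n2→n7→Port: bottleneck 2, flow now 2.
Augment Depot→n1→n3→n5→Port: bottleneck 3, flow now 5.
Augment Depot→n1→n3→n6→Port: bottleneck 3, flow now 8.
Augment Depot→n2→n3→n6→Port: bottleneck 3, flow now 11.
No augmenting path remains; maximum flow = 11.
By max-flow min-cut, the minimum cut capacity equals the max flow.
In the residual graph, reachable from Depot: {Depot, n2, n7}.
Min-cut edges: Depot→n1 (6), n2→n3 (3), n7→Port (2); capacity 6 + 3 + 2 = 11.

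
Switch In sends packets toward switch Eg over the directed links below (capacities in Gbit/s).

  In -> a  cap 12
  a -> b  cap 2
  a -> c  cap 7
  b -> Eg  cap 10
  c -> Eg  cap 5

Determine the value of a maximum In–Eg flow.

7

Augment In→a→b→Eg: bottleneck 2, flow now 2.
Augment In→a→c→Eg: bottleneck 5, flow now 7.
No augmenting path remains; maximum flow = 7.
In the residual graph, reachable from In: {In, a, c}.
Min-cut edges: a→b (2), c→Eg (5); capacity 2 + 5 = 7.
This cut is saturated, so no flow can exceed 7.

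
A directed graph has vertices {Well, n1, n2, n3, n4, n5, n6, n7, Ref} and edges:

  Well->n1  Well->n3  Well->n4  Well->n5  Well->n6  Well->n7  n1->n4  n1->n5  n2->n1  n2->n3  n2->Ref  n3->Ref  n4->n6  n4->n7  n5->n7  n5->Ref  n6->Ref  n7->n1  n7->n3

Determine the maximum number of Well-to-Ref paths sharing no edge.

Assign every edge capacity 1; by Menger, the answer equals the max flow.
Path Well→n3→Ref (+1); total 1.
Path Well→n5→Ref (+1); total 2.
Path Well→n6→Ref (+1); total 3.
No residual Well→Ref path; max flow = 3.
Certifying cut of size 3: {n3→Ref, n5→Ref, n6→Ref}.

3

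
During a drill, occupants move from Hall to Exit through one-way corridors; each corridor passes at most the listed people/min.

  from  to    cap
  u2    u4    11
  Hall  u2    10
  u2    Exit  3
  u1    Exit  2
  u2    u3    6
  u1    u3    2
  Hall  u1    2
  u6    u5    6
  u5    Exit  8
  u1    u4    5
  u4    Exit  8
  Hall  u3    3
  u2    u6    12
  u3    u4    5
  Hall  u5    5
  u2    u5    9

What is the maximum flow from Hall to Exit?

Augment Hall→u1→Exit: bottleneck 2, flow now 2.
Augment Hall→u2→Exit: bottleneck 3, flow now 5.
Augment Hall→u5→Exit: bottleneck 5, flow now 10.
Augment Hall→u2→u4→Exit: bottleneck 7, flow now 17.
Augment Hall→u3→u4→Exit: bottleneck 1, flow now 18.
Augment Hall→u3→u4→u2→u5→Exit: bottleneck 2, flow now 20. (uses reverse residual edge)
No augmenting path remains; maximum flow = 20.
In the residual graph, reachable from Hall: {Hall}.
Min-cut edges: Hall→u1 (2), Hall→u2 (10), Hall→u3 (3), Hall→u5 (5); capacity 2 + 10 + 3 + 5 = 20.
This cut is saturated, so no flow can exceed 20.

20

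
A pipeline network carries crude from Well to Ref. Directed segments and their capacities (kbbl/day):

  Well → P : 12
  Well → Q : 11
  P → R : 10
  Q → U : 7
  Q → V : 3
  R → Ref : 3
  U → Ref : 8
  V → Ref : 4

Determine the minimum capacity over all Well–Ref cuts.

13

Augment Well→P→R→Ref: bottleneck 3, flow now 3.
Augment Well→Q→U→Ref: bottleneck 7, flow now 10.
Augment Well→Q→V→Ref: bottleneck 3, flow now 13.
No augmenting path remains; maximum flow = 13.
By max-flow min-cut, the minimum cut capacity equals the max flow.
In the residual graph, reachable from Well: {Well, P, Q, R}.
Min-cut edges: Q→U (7), Q→V (3), R→Ref (3); capacity 7 + 3 + 3 = 13.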